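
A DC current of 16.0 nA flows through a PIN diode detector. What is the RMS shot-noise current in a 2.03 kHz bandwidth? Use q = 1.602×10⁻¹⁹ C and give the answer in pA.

3.23 pA

I_n = √(2qI·B)
2qI·B = 2 × 1.602×10⁻¹⁹ × 1.60×10⁻⁸ × 2.03×10³ = 1.04×10⁻²³ A²
I_n = √(1.04×10⁻²³) = 3.23×10⁻¹² A = 3.23 pA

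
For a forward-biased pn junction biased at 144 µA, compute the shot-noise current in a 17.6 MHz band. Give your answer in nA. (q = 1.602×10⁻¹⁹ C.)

I_n = √(2qI·B)
2qI·B = 2 × 1.602×10⁻¹⁹ × 1.44×10⁻⁴ × 1.76×10⁷ = 8.12×10⁻¹⁶ A²
I_n = √(8.12×10⁻¹⁶) = 2.85×10⁻⁸ A = 28.5 nA

28.5 nA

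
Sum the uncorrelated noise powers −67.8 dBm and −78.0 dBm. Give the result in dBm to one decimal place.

−67.4 dBm

Convert to linear, add, convert back:
P₁ = 1.66×10⁻¹⁰ W, P₂ = 1.58×10⁻¹¹ W
P_tot = 1.82×10⁻¹⁰ W → 10 log₁₀(P_tot / 10⁻³) = −67.4 dBm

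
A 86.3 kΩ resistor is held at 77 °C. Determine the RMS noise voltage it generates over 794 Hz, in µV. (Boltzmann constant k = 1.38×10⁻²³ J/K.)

T = 77 °C + 273.15 = 350.15 K
V_n = √(4kTRB)
4kTRB = 4 × 1.38×10⁻²³ × 350.15 × 8.63×10⁴ × 7.94×10² = 1.32×10⁻¹² V²
V_n = √(1.32×10⁻¹²) = 1.15×10⁻⁶ V = 1.15 µV

1.15 µV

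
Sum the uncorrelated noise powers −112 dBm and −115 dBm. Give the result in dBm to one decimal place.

−110.2 dBm

Convert to linear, add, convert back:
P₁ = 6.31×10⁻¹⁵ W, P₂ = 3.16×10⁻¹⁵ W
P_tot = 9.47×10⁻¹⁵ W → 10 log₁₀(P_tot / 10⁻³) = −110.2 dBm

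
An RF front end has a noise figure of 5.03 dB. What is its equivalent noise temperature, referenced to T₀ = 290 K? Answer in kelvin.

F = 10^(5.03/10) = 3.1842
T_e = (F − 1)·T₀ = (3.1842 − 1) × 290 = 633 K

633 K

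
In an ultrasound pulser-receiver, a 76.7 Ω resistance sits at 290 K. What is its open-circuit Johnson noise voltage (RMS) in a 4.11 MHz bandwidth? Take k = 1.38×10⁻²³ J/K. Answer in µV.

2.25 µV

V_n = √(4kTRB)
4kTRB = 4 × 1.38×10⁻²³ × 290 × 7.67×10¹ × 4.11×10⁶ = 5.05×10⁻¹² V²
V_n = √(5.05×10⁻¹²) = 2.25×10⁻⁶ V = 2.25 µV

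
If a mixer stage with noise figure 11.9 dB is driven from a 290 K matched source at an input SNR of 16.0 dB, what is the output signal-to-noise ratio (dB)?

By definition F = SNR_in/SNR_out, so in dB: SNR_out = SNR_in − NF
SNR_out = 16.0 − 11.9 = 4.1 dB

4.1 dB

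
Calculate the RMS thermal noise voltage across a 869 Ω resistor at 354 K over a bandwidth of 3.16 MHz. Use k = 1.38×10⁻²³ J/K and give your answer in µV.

7.33 µV

V_n = √(4kTRB)
4kTRB = 4 × 1.38×10⁻²³ × 354 × 8.69×10² × 3.16×10⁶ = 5.37×10⁻¹¹ V²
V_n = √(5.37×10⁻¹¹) = 7.33×10⁻⁶ V = 7.33 µV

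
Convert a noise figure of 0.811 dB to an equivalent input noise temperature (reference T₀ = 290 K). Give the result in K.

59.5 K

F = 10^(0.811/10) = 1.20531
T_e = (F − 1)·T₀ = (1.20531 − 1) × 290 = 59.5 K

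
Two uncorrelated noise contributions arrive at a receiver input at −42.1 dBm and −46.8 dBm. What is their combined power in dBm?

Convert to linear, add, convert back:
P₁ = 6.17×10⁻⁸ W, P₂ = 2.09×10⁻⁸ W
P_tot = 8.26×10⁻⁸ W → 10 log₁₀(P_tot / 10⁻³) = −40.8 dBm

−40.8 dBm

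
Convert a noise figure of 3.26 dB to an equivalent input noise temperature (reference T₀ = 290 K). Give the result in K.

F = 10^(3.26/10) = 2.11836
T_e = (F − 1)·T₀ = (2.11836 − 1) × 290 = 324 K

324 K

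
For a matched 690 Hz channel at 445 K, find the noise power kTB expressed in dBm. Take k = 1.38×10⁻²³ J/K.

−143.7 dBm

P_n = kTB = 1.38×10⁻²³ × 445 × 6.90×10² = 4.24×10⁻¹⁸ W
In dBm: 10 log₁₀(4.24×10⁻¹⁸ / 10⁻³) = −143.7 dBm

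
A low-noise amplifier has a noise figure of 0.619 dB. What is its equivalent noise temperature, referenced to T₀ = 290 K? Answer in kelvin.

F = 10^(0.619/10) = 1.15319
T_e = (F − 1)·T₀ = (1.15319 − 1) × 290 = 44.4 K

44.4 K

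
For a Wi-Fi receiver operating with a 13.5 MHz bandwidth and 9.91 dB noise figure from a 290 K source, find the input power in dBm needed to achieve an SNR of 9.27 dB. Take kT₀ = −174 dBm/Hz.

−83.5 dBm

Sensitivity = −174 + 10 log₁₀(B) + NF + SNR_min
= −174 + 71.3 + 9.91 + 9.27
= −83.52 dBm → −83.5 dBm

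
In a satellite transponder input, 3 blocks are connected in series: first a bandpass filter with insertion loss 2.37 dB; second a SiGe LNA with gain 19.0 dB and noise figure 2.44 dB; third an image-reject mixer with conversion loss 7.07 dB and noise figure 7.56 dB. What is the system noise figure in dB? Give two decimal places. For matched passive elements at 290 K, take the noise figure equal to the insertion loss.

Convert to linear (a loss of L dB is a gain of −L dB): F_i = 10^(NF_i/10), G_i = 10^(G_i,dB/10)
  Stage 1: F_1 = 10^(2.37/10) = 1.726, G_1 = 10^(−2.37/10) = 0.5794
  Stage 2: F_2 = 10^(2.44/10) = 1.754, G_2 = 10^(19.0/10) = 79.43
  Stage 3: F_3 = 10^(7.56/10) = 5.702, G_3 = 10^(−7.07/10) = 0.1963
Friis cascade:
  F = 1.726 + (1.754 − 1)/0.5794 + (5.702 − 1)/46.03 = 3.129
NF = 10 log₁₀(3.129) = 4.95 dB

4.95 dB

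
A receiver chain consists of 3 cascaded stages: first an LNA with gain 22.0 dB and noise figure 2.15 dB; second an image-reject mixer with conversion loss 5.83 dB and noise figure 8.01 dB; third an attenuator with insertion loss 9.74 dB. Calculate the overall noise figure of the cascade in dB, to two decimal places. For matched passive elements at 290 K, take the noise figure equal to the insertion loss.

2.74 dB

Convert to linear (a loss of L dB is a gain of −L dB): F_i = 10^(NF_i/10), G_i = 10^(G_i,dB/10)
  Stage 1: F_1 = 10^(2.15/10) = 1.641, G_1 = 10^(22.0/10) = 158.5
  Stage 2: F_2 = 10^(8.01/10) = 6.324, G_2 = 10^(−5.83/10) = 0.2612
  Stage 3: F_3 = 10^(9.74/10) = 9.419, G_3 = 10^(−9.74/10) = 0.1062
Friis cascade:
  F = 1.641 + (6.324 − 1)/158.5 + (9.419 − 1)/41.40 = 1.878
NF = 10 log₁₀(1.878) = 2.74 dB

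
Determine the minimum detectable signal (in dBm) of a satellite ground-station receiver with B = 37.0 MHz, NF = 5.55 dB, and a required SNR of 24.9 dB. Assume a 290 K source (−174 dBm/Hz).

−67.9 dBm

Sensitivity = −174 + 10 log₁₀(B) + NF + SNR_min
= −174 + 75.68 + 5.55 + 24.9
= −67.87 dBm → −67.9 dBm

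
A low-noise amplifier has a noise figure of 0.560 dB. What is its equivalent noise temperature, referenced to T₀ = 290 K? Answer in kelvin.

F = 10^(0.560/10) = 1.13763
T_e = (F − 1)·T₀ = (1.13763 − 1) × 290 = 39.9 K

39.9 K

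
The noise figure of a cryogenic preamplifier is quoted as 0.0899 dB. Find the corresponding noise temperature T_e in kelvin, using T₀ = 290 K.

6.07 K

F = 10^(0.0899/10) = 1.02092
T_e = (F − 1)·T₀ = (1.02092 − 1) × 290 = 6.07 K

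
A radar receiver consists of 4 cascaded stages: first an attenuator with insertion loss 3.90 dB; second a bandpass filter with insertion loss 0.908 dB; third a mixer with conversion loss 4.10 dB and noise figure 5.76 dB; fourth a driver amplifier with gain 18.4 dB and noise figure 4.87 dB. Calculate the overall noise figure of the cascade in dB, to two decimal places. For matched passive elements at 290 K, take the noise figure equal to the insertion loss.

14.39 dB

Convert to linear (a loss of L dB is a gain of −L dB): F_i = 10^(NF_i/10), G_i = 10^(G_i,dB/10)
  Stage 1: F_1 = 10^(3.90/10) = 2.455, G_1 = 10^(−3.90/10) = 0.4074
  Stage 2: F_2 = 10^(0.908/10) = 1.233, G_2 = 10^(−0.908/10) = 0.8113
  Stage 3: F_3 = 10^(5.76/10) = 3.767, G_3 = 10^(−4.10/10) = 0.3890
  Stage 4: F_4 = 10^(4.87/10) = 3.069, G_4 = 10^(18.4/10) = 69.18
Friis cascade:
  F = 2.455 + (1.233 − 1)/0.4074 + (3.767 − 1)/0.3305 + (3.069 − 1)/0.1286 = 27.49
NF = 10 log₁₀(27.49) = 14.39 dB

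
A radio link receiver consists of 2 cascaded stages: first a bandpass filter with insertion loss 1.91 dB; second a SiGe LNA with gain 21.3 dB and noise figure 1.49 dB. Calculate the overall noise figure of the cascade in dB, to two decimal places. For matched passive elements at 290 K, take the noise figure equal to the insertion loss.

Convert to linear (a loss of L dB is a gain of −L dB): F_i = 10^(NF_i/10), G_i = 10^(G_i,dB/10)
  Stage 1: F_1 = 10^(1.91/10) = 1.552, G_1 = 10^(−1.91/10) = 0.6442
  Stage 2: F_2 = 10^(1.49/10) = 1.409, G_2 = 10^(21.3/10) = 134.9
Friis cascade:
  F = 1.552 + (1.409 − 1)/0.6442 = 2.188
NF = 10 log₁₀(2.188) = 3.40 dB

3.40 dB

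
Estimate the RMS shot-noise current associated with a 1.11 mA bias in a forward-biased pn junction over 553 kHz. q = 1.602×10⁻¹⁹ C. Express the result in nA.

14.0 nA

I_n = √(2qI·B)
2qI·B = 2 × 1.602×10⁻¹⁹ × 1.11×10⁻³ × 5.53×10⁵ = 1.97×10⁻¹⁶ A²
I_n = √(1.97×10⁻¹⁶) = 1.40×10⁻⁸ A = 14.0 nA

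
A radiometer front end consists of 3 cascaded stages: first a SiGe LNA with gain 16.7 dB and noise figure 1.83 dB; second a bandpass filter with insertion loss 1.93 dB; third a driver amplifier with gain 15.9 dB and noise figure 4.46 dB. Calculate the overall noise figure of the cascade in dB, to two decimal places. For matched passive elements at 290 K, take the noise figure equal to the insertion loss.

2.03 dB

Convert to linear (a loss of L dB is a gain of −L dB): F_i = 10^(NF_i/10), G_i = 10^(G_i,dB/10)
  Stage 1: F_1 = 10^(1.83/10) = 1.524, G_1 = 10^(16.7/10) = 46.77
  Stage 2: F_2 = 10^(1.93/10) = 1.560, G_2 = 10^(−1.93/10) = 0.6412
  Stage 3: F_3 = 10^(4.46/10) = 2.793, G_3 = 10^(15.9/10) = 38.90
Friis cascade:
  F = 1.524 + (1.560 − 1)/46.77 + (2.793 − 1)/29.99 = 1.596
NF = 10 log₁₀(1.596) = 2.03 dB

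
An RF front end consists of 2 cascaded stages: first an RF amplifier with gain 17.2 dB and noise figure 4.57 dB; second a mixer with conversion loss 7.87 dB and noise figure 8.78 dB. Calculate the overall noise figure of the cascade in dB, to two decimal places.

4.76 dB

Convert to linear (a loss of L dB is a gain of −L dB): F_i = 10^(NF_i/10), G_i = 10^(G_i,dB/10)
  Stage 1: F_1 = 10^(4.57/10) = 2.864, G_1 = 10^(17.2/10) = 52.48
  Stage 2: F_2 = 10^(8.78/10) = 7.551, G_2 = 10^(−7.87/10) = 0.1633
Friis cascade:
  F = 2.864 + (7.551 − 1)/52.48 = 2.989
NF = 10 log₁₀(2.989) = 4.76 dB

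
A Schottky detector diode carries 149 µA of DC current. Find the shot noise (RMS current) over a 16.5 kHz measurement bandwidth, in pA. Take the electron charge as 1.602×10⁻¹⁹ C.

I_n = √(2qI·B)
2qI·B = 2 × 1.602×10⁻¹⁹ × 1.49×10⁻⁴ × 1.65×10⁴ = 7.88×10⁻¹⁹ A²
I_n = √(7.88×10⁻¹⁹) = 8.88×10⁻¹⁰ A = 888 pA

888 pA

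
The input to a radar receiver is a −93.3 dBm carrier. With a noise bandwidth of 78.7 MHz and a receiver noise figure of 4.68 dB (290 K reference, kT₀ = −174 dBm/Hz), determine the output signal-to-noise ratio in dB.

−2.9 dB

Noise floor: N = −174 + 10 log₁₀(B) + NF
10 log₁₀(7.87×10⁷) = 78.96 dB
N = −174 + 78.96 + 4.68 = −90.36 dBm
SNR = P_sig − N = −93.3 − (−90.36) = −2.94 dB → −2.9 dB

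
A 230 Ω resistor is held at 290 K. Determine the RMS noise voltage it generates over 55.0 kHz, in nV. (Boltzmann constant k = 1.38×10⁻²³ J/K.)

450 nV

V_n = √(4kTRB)
4kTRB = 4 × 1.38×10⁻²³ × 290 × 2.30×10² × 5.50×10⁴ = 2.03×10⁻¹³ V²
V_n = √(2.03×10⁻¹³) = 4.50×10⁻⁷ V = 450 nV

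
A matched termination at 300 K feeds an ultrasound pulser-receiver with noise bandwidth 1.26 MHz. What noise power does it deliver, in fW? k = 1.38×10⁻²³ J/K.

P_n = kTB = 1.38×10⁻²³ × 300 × 1.26×10⁶ = 5.22×10⁻¹⁵ W = 5.22 fW

5.22 fW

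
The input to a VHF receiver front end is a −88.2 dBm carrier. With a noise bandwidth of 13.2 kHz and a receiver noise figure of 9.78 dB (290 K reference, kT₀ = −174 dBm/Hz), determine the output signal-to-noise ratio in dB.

34.8 dB

Noise floor: N = −174 + 10 log₁₀(B) + NF
10 log₁₀(1.32×10⁴) = 41.21 dB
N = −174 + 41.21 + 9.78 = −123.01 dBm
SNR = P_sig − N = −88.2 − (−123.01) = 34.81 dB → 34.8 dB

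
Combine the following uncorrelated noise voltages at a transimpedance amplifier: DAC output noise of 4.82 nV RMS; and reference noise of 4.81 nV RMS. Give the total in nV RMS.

Uncorrelated sources add in power (mean-square): V_tot = √(ΣV_i²)
V_tot = √[(4.82×10⁻⁹)² + (4.81×10⁻⁹)²] = 6.81×10⁻⁹ V = 6.81 nV

6.81 nV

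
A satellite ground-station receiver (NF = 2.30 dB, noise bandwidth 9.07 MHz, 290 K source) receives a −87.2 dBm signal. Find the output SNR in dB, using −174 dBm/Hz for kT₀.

Noise floor: N = −174 + 10 log₁₀(B) + NF
10 log₁₀(9.07×10⁶) = 69.58 dB
N = −174 + 69.58 + 2.30 = −102.12 dBm
SNR = P_sig − N = −87.2 − (−102.12) = 14.92 dB → 14.9 dB

14.9 dB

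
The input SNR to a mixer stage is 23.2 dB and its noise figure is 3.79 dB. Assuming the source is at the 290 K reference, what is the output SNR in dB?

19.41 dB

By definition F = SNR_in/SNR_out, so in dB: SNR_out = SNR_in − NF
SNR_out = 23.2 − 3.79 = 19.41 dB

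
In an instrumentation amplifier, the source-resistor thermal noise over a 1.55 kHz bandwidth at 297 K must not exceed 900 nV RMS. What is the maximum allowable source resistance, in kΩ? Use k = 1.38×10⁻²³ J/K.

Johnson–Nyquist: V_n = √(4kTRB) ⇒ R = V_n² / (4kTB)
4kTB = 4 × 1.38×10⁻²³ × 297 × 1.55×10³ = 2.54×10⁻¹⁷
R = (9.00×10⁻⁷)² / 2.54×10⁻¹⁷ = 3.19×10⁴ Ω = 31.9 kΩ

31.9 kΩ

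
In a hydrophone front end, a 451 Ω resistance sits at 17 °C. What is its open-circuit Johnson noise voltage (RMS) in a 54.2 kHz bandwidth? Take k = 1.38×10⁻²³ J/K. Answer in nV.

T = 17 °C + 273.15 = 290.15 K
V_n = √(4kTRB)
4kTRB = 4 × 1.38×10⁻²³ × 290.15 × 4.51×10² × 5.42×10⁴ = 3.92×10⁻¹³ V²
V_n = √(3.92×10⁻¹³) = 6.26×10⁻⁷ V = 626 nV

626 nV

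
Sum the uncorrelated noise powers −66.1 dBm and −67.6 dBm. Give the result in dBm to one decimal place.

−63.8 dBm

Convert to linear, add, convert back:
P₁ = 2.45×10⁻¹⁰ W, P₂ = 1.74×10⁻¹⁰ W
P_tot = 4.19×10⁻¹⁰ W → 10 log₁₀(P_tot / 10⁻³) = −63.8 dBm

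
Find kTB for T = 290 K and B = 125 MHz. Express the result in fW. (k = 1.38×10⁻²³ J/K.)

P_n = kTB = 1.38×10⁻²³ × 290 × 1.25×10⁸ = 5.00×10⁻¹³ W = 500 fW

500 fW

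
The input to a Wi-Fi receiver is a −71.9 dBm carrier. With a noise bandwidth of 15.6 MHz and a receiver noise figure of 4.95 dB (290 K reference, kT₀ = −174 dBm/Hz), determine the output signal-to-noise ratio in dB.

Noise floor: N = −174 + 10 log₁₀(B) + NF
10 log₁₀(1.56×10⁷) = 71.93 dB
N = −174 + 71.93 + 4.95 = −97.12 dBm
SNR = P_sig − N = −71.9 − (−97.12) = 25.22 dB → 25.2 dB

25.2 dB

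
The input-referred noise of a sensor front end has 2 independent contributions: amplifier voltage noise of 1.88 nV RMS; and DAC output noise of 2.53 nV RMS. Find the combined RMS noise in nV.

3.15 nV

Uncorrelated sources add in power (mean-square): V_tot = √(ΣV_i²)
V_tot = √[(1.88×10⁻⁹)² + (2.53×10⁻⁹)²] = 3.15×10⁻⁹ V = 3.15 nV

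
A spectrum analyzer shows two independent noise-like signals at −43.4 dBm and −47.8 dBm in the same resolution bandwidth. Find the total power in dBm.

−42.1 dBm

Convert to linear, add, convert back:
P₁ = 4.57×10⁻⁸ W, P₂ = 1.66×10⁻⁸ W
P_tot = 6.23×10⁻⁸ W → 10 log₁₀(P_tot / 10⁻³) = −42.1 dBm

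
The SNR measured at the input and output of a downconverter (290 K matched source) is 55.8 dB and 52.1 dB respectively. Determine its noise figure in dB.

3.7 dB

NF (dB) = SNR_in(dB) − SNR_out(dB) when the source is at T₀
NF = 55.8 − 52.1 = 3.7 dB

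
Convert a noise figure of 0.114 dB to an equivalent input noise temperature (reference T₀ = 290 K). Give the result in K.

F = 10^(0.114/10) = 1.0266
T_e = (F − 1)·T₀ = (1.0266 − 1) × 290 = 7.71 K

7.71 K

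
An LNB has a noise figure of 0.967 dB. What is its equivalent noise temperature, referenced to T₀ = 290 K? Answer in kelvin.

72.3 K

F = 10^(0.967/10) = 1.2494
T_e = (F − 1)·T₀ = (1.2494 − 1) × 290 = 72.3 K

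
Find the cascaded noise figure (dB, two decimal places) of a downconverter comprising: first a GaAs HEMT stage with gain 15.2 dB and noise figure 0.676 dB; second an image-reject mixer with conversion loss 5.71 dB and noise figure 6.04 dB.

Convert to linear (a loss of L dB is a gain of −L dB): F_i = 10^(NF_i/10), G_i = 10^(G_i,dB/10)
  Stage 1: F_1 = 10^(0.676/10) = 1.168, G_1 = 10^(15.2/10) = 33.11
  Stage 2: F_2 = 10^(6.04/10) = 4.018, G_2 = 10^(−5.71/10) = 0.2685
Friis cascade:
  F = 1.168 + (4.018 − 1)/33.11 = 1.260
NF = 10 log₁₀(1.260) = 1.00 dB

1.00 dB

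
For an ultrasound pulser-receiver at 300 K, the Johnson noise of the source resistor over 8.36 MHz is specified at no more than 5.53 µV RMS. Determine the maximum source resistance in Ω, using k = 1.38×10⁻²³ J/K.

221 Ω

Johnson–Nyquist: V_n = √(4kTRB) ⇒ R = V_n² / (4kTB)
4kTB = 4 × 1.38×10⁻²³ × 300 × 8.36×10⁶ = 1.38×10⁻¹³
R = (5.53×10⁻⁶)² / 1.38×10⁻¹³ = 2.21×10² Ω = 221 Ω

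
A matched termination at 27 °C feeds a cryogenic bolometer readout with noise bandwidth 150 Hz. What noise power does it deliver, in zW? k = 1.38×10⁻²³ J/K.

621 zW

T = 27 °C + 273.15 = 300.15 K
P_n = kTB = 1.38×10⁻²³ × 300.15 × 1.50×10² = 6.21×10⁻¹⁹ W = 621 zW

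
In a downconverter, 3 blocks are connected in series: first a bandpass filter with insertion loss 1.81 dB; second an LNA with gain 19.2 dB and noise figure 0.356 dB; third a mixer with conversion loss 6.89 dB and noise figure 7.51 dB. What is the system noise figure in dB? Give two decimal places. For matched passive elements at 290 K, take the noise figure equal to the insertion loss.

2.38 dB

Convert to linear (a loss of L dB is a gain of −L dB): F_i = 10^(NF_i/10), G_i = 10^(G_i,dB/10)
  Stage 1: F_1 = 10^(1.81/10) = 1.517, G_1 = 10^(−1.81/10) = 0.6592
  Stage 2: F_2 = 10^(0.356/10) = 1.085, G_2 = 10^(19.2/10) = 83.18
  Stage 3: F_3 = 10^(7.51/10) = 5.636, G_3 = 10^(−6.89/10) = 0.2046
Friis cascade:
  F = 1.517 + (1.085 − 1)/0.6592 + (5.636 − 1)/54.83 = 1.731
NF = 10 log₁₀(1.731) = 2.38 dB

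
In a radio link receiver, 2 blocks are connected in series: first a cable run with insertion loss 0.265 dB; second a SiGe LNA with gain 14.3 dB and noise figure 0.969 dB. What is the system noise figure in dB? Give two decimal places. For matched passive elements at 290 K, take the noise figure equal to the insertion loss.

Convert to linear (a loss of L dB is a gain of −L dB): F_i = 10^(NF_i/10), G_i = 10^(G_i,dB/10)
  Stage 1: F_1 = 10^(0.265/10) = 1.063, G_1 = 10^(−0.265/10) = 0.9408
  Stage 2: F_2 = 10^(0.969/10) = 1.250, G_2 = 10^(14.3/10) = 26.92
Friis cascade:
  F = 1.063 + (1.250 − 1)/0.9408 = 1.329
NF = 10 log₁₀(1.329) = 1.23 dB

1.23 dB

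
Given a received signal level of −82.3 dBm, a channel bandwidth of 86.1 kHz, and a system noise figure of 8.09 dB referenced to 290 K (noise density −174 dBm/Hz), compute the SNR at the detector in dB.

34.3 dB

Noise floor: N = −174 + 10 log₁₀(B) + NF
10 log₁₀(8.61×10⁴) = 49.35 dB
N = −174 + 49.35 + 8.09 = −116.56 dBm
SNR = P_sig − N = −82.3 − (−116.56) = 34.26 dB → 34.3 dB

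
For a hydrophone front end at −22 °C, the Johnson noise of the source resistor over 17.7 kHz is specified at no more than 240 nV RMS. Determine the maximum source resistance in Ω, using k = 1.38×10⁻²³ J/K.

235 Ω

T = −22 °C + 273.15 = 251.15 K
Johnson–Nyquist: V_n = √(4kTRB) ⇒ R = V_n² / (4kTB)
4kTB = 4 × 1.38×10⁻²³ × 251.15 × 1.77×10⁴ = 2.45×10⁻¹⁶
R = (2.40×10⁻⁷)² / 2.45×10⁻¹⁶ = 2.35×10² Ω = 235 Ω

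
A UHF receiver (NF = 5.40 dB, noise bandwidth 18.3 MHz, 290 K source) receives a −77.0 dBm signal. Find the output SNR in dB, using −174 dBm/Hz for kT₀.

Noise floor: N = −174 + 10 log₁₀(B) + NF
10 log₁₀(1.83×10⁷) = 72.62 dB
N = −174 + 72.62 + 5.40 = −95.98 dBm
SNR = P_sig − N = −77.0 − (−95.98) = 18.98 dB → 19.0 dB

19.0 dB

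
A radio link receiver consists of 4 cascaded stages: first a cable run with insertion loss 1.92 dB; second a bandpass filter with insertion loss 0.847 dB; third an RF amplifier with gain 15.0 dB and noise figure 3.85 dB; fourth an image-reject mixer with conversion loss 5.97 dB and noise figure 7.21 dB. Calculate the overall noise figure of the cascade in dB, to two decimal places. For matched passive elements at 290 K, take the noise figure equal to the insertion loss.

6.85 dB

Convert to linear (a loss of L dB is a gain of −L dB): F_i = 10^(NF_i/10), G_i = 10^(G_i,dB/10)
  Stage 1: F_1 = 10^(1.92/10) = 1.556, G_1 = 10^(−1.92/10) = 0.6427
  Stage 2: F_2 = 10^(0.847/10) = 1.215, G_2 = 10^(−0.847/10) = 0.8228
  Stage 3: F_3 = 10^(3.85/10) = 2.427, G_3 = 10^(15.0/10) = 31.62
  Stage 4: F_4 = 10^(7.21/10) = 5.260, G_4 = 10^(−5.97/10) = 0.2529
Friis cascade:
  F = 1.556 + (1.215 − 1)/0.6427 + (2.427 − 1)/0.5288 + (5.260 − 1)/16.72 = 4.844
NF = 10 log₁₀(4.844) = 6.85 dB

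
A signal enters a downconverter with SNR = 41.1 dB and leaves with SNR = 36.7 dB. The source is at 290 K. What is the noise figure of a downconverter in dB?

4.4 dB

NF (dB) = SNR_in(dB) − SNR_out(dB) when the source is at T₀
NF = 41.1 − 36.7 = 4.4 dB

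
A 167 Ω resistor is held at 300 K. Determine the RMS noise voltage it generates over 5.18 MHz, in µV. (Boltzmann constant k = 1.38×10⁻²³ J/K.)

3.78 µV

V_n = √(4kTRB)
4kTRB = 4 × 1.38×10⁻²³ × 300 × 1.67×10² × 5.18×10⁶ = 1.43×10⁻¹¹ V²
V_n = √(1.43×10⁻¹¹) = 3.78×10⁻⁶ V = 3.78 µV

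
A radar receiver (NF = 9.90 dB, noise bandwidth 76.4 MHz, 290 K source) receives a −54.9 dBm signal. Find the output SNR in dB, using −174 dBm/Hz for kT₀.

30.4 dB

Noise floor: N = −174 + 10 log₁₀(B) + NF
10 log₁₀(7.64×10⁷) = 78.83 dB
N = −174 + 78.83 + 9.90 = −85.27 dBm
SNR = P_sig − N = −54.9 − (−85.27) = 30.37 dB → 30.4 dB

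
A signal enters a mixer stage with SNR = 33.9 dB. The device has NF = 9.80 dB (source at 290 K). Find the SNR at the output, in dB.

24.10 dB

By definition F = SNR_in/SNR_out, so in dB: SNR_out = SNR_in − NF
SNR_out = 33.9 − 9.80 = 24.10 dB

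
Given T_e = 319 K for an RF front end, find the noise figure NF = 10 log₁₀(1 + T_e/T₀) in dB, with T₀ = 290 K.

F = 1 + T_e/T₀ = 1 + 319/290 = 2.1
NF = 10 log₁₀(2.1) = 3.22 dB

3.22 dB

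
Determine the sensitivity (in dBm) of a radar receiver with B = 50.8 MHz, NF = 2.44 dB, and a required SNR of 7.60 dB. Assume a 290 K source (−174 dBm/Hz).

Sensitivity = −174 + 10 log₁₀(B) + NF + SNR_min
= −174 + 77.06 + 2.44 + 7.60
= −86.90 dBm → −86.9 dBm

−86.9 dBm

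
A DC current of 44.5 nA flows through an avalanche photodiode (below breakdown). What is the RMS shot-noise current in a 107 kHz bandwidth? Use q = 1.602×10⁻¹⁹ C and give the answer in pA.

39.1 pA

I_n = √(2qI·B)
2qI·B = 2 × 1.602×10⁻¹⁹ × 4.45×10⁻⁸ × 1.07×10⁵ = 1.53×10⁻²¹ A²
I_n = √(1.53×10⁻²¹) = 3.91×10⁻¹¹ A = 39.1 pA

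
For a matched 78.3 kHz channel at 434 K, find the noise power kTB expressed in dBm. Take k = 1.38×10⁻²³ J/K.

−123.3 dBm

P_n = kTB = 1.38×10⁻²³ × 434 × 7.83×10⁴ = 4.69×10⁻¹⁶ W
In dBm: 10 log₁₀(4.69×10⁻¹⁶ / 10⁻³) = −123.3 dBm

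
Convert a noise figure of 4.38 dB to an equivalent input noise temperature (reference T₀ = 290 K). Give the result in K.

505 K

F = 10^(4.38/10) = 2.74157
T_e = (F − 1)·T₀ = (2.74157 − 1) × 290 = 505 K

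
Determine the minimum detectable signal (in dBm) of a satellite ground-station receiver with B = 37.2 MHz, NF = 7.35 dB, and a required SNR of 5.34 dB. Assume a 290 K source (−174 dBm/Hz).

−85.6 dBm

Sensitivity = −174 + 10 log₁₀(B) + NF + SNR_min
= −174 + 75.71 + 7.35 + 5.34
= −85.60 dBm → −85.6 dBm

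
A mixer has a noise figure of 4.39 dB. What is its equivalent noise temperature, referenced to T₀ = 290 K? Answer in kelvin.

F = 10^(4.39/10) = 2.74789
T_e = (F − 1)·T₀ = (2.74789 − 1) × 290 = 507 K

507 K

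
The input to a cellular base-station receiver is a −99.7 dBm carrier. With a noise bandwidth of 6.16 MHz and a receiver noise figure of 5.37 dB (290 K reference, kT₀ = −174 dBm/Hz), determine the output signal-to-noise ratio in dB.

1.0 dB

Noise floor: N = −174 + 10 log₁₀(B) + NF
10 log₁₀(6.16×10⁶) = 67.9 dB
N = −174 + 67.9 + 5.37 = −100.73 dBm
SNR = P_sig − N = −99.7 − (−100.73) = 1.03 dB → 1.0 dB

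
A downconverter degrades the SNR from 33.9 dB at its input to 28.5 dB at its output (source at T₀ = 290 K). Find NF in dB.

NF (dB) = SNR_in(dB) − SNR_out(dB) when the source is at T₀
NF = 33.9 − 28.5 = 5.4 dB

5.4 dB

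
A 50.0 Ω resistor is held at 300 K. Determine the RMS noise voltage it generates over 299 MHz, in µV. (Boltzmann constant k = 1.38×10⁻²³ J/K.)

15.7 µV

V_n = √(4kTRB)
4kTRB = 4 × 1.38×10⁻²³ × 300 × 5.00×10¹ × 2.99×10⁸ = 2.48×10⁻¹⁰ V²
V_n = √(2.48×10⁻¹⁰) = 1.57×10⁻⁵ V = 15.7 µV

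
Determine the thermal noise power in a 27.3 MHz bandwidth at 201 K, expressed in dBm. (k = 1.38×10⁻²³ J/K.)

−101.2 dBm

P_n = kTB = 1.38×10⁻²³ × 201 × 2.73×10⁷ = 7.57×10⁻¹⁴ W
In dBm: 10 log₁₀(7.57×10⁻¹⁴ / 10⁻³) = −101.2 dBm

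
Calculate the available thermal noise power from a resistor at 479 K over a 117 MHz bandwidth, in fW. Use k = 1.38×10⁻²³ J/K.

773 fW

P_n = kTB = 1.38×10⁻²³ × 479 × 1.17×10⁸ = 7.73×10⁻¹³ W = 773 fW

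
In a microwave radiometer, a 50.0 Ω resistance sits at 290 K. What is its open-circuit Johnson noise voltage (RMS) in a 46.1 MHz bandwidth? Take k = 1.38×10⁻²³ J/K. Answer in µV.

6.07 µV

V_n = √(4kTRB)
4kTRB = 4 × 1.38×10⁻²³ × 290 × 5.00×10¹ × 4.61×10⁷ = 3.69×10⁻¹¹ V²
V_n = √(3.69×10⁻¹¹) = 6.07×10⁻⁶ V = 6.07 µV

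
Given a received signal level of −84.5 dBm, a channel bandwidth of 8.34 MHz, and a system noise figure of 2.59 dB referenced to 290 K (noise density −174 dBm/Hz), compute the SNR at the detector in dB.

Noise floor: N = −174 + 10 log₁₀(B) + NF
10 log₁₀(8.34×10⁶) = 69.21 dB
N = −174 + 69.21 + 2.59 = −102.20 dBm
SNR = P_sig − N = −84.5 − (−102.20) = 17.70 dB → 17.7 dB

17.7 dB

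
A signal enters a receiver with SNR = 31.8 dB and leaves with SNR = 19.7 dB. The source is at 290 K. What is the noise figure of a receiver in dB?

12.1 dB

NF (dB) = SNR_in(dB) − SNR_out(dB) when the source is at T₀
NF = 31.8 − 19.7 = 12.1 dB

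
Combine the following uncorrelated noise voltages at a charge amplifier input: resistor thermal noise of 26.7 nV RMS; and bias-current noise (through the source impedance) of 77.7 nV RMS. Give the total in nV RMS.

82.2 nV

Uncorrelated sources add in power (mean-square): V_tot = √(ΣV_i²)
V_tot = √[(2.67×10⁻⁸)² + (7.77×10⁻⁸)²] = 8.22×10⁻⁸ V = 82.2 nV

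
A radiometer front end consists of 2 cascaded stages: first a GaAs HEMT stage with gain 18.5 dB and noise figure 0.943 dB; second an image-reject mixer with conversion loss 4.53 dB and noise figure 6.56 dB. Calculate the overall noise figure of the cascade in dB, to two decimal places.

Convert to linear (a loss of L dB is a gain of −L dB): F_i = 10^(NF_i/10), G_i = 10^(G_i,dB/10)
  Stage 1: F_1 = 10^(0.943/10) = 1.243, G_1 = 10^(18.5/10) = 70.79
  Stage 2: F_2 = 10^(6.56/10) = 4.529, G_2 = 10^(−4.53/10) = 0.3524
Friis cascade:
  F = 1.243 + (4.529 − 1)/70.79 = 1.292
NF = 10 log₁₀(1.292) = 1.11 dB

1.11 dB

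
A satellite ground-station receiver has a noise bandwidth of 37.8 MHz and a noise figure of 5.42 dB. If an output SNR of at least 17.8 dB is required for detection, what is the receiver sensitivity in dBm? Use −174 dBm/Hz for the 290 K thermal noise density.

Sensitivity = −174 + 10 log₁₀(B) + NF + SNR_min
= −174 + 75.77 + 5.42 + 17.8
= −75.01 dBm → −75.0 dBm

−75.0 dBm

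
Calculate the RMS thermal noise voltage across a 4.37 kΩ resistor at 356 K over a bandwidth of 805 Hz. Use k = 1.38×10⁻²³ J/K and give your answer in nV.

263 nV

V_n = √(4kTRB)
4kTRB = 4 × 1.38×10⁻²³ × 356 × 4.37×10³ × 8.05×10² = 6.91×10⁻¹⁴ V²
V_n = √(6.91×10⁻¹⁴) = 2.63×10⁻⁷ V = 263 nV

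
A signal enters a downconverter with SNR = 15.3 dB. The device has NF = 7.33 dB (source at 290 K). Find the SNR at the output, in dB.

7.97 dB

By definition F = SNR_in/SNR_out, so in dB: SNR_out = SNR_in − NF
SNR_out = 15.3 − 7.33 = 7.97 dB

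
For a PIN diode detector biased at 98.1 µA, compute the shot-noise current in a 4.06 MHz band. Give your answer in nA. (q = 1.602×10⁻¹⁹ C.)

I_n = √(2qI·B)
2qI·B = 2 × 1.602×10⁻¹⁹ × 9.81×10⁻⁵ × 4.06×10⁶ = 1.28×10⁻¹⁶ A²
I_n = √(1.28×10⁻¹⁶) = 1.13×10⁻⁸ A = 11.3 nA

11.3 nA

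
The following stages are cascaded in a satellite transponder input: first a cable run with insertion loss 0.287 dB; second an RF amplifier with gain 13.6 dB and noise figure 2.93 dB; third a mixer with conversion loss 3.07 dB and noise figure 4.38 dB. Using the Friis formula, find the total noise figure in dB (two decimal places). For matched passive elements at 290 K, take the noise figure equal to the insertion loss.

Convert to linear (a loss of L dB is a gain of −L dB): F_i = 10^(NF_i/10), G_i = 10^(G_i,dB/10)
  Stage 1: F_1 = 10^(0.287/10) = 1.068, G_1 = 10^(−0.287/10) = 0.9361
  Stage 2: F_2 = 10^(2.93/10) = 1.963, G_2 = 10^(13.6/10) = 22.91
  Stage 3: F_3 = 10^(4.38/10) = 2.742, G_3 = 10^(−3.07/10) = 0.4932
Friis cascade:
  F = 1.068 + (1.963 − 1)/0.9361 + (2.742 − 1)/21.44 = 2.179
NF = 10 log₁₀(2.179) = 3.38 dB

3.38 dB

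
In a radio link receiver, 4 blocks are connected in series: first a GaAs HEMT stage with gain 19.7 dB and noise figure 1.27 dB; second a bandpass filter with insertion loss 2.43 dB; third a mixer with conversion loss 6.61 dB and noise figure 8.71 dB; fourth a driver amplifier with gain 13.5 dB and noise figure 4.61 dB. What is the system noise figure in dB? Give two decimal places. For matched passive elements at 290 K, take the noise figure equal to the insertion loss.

Convert to linear (a loss of L dB is a gain of −L dB): F_i = 10^(NF_i/10), G_i = 10^(G_i,dB/10)
  Stage 1: F_1 = 10^(1.27/10) = 1.340, G_1 = 10^(19.7/10) = 93.33
  Stage 2: F_2 = 10^(2.43/10) = 1.750, G_2 = 10^(−2.43/10) = 0.5715
  Stage 3: F_3 = 10^(8.71/10) = 7.430, G_3 = 10^(−6.61/10) = 0.2183
  Stage 4: F_4 = 10^(4.61/10) = 2.891, G_4 = 10^(13.5/10) = 22.39
Friis cascade:
  F = 1.340 + (1.750 − 1)/93.33 + (7.430 − 1)/53.33 + (2.891 − 1)/11.64 = 1.631
NF = 10 log₁₀(1.631) = 2.12 dB

2.12 dB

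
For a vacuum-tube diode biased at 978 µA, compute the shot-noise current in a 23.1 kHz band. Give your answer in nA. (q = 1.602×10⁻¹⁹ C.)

2.69 nA

I_n = √(2qI·B)
2qI·B = 2 × 1.602×10⁻¹⁹ × 9.78×10⁻⁴ × 2.31×10⁴ = 7.24×10⁻¹⁸ A²
I_n = √(7.24×10⁻¹⁸) = 2.69×10⁻⁹ A = 2.69 nA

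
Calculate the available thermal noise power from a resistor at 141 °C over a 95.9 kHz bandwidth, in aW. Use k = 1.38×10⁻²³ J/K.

548 aW

T = 141 °C + 273.15 = 414.15 K
P_n = kTB = 1.38×10⁻²³ × 414.15 × 9.59×10⁴ = 5.48×10⁻¹⁶ W = 548 aW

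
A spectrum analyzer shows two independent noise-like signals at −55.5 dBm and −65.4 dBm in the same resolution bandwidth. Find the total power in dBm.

−55.1 dBm

Convert to linear, add, convert back:
P₁ = 2.82×10⁻⁹ W, P₂ = 2.88×10⁻¹⁰ W
P_tot = 3.11×10⁻⁹ W → 10 log₁₀(P_tot / 10⁻³) = −55.1 dBm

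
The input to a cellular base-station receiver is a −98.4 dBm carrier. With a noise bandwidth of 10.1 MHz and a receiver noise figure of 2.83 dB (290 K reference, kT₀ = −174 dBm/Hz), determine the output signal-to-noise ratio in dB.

2.7 dB

Noise floor: N = −174 + 10 log₁₀(B) + NF
10 log₁₀(1.01×10⁷) = 70.04 dB
N = −174 + 70.04 + 2.83 = −101.13 dBm
SNR = P_sig − N = −98.4 − (−101.13) = 2.73 dB → 2.7 dB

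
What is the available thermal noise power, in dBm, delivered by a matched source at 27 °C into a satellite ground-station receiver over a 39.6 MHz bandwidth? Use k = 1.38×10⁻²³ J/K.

T = 27 °C + 273.15 = 300.15 K
P_n = kTB = 1.38×10⁻²³ × 300.15 × 3.96×10⁷ = 1.64×10⁻¹³ W
In dBm: 10 log₁₀(1.64×10⁻¹³ / 10⁻³) = −97.9 dBm

−97.9 dBm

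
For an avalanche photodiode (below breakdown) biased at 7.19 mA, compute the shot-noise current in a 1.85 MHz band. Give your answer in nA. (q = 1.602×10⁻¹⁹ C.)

I_n = √(2qI·B)
2qI·B = 2 × 1.602×10⁻¹⁹ × 7.19×10⁻³ × 1.85×10⁶ = 4.26×10⁻¹⁵ A²
I_n = √(4.26×10⁻¹⁵) = 6.53×10⁻⁸ A = 65.3 nA

65.3 nA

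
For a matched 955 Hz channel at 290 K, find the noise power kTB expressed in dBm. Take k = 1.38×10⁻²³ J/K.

P_n = kTB = 1.38×10⁻²³ × 290 × 9.55×10² = 3.82×10⁻¹⁸ W
In dBm: 10 log₁₀(3.82×10⁻¹⁸ / 10⁻³) = −144.2 dBm

−144.2 dBm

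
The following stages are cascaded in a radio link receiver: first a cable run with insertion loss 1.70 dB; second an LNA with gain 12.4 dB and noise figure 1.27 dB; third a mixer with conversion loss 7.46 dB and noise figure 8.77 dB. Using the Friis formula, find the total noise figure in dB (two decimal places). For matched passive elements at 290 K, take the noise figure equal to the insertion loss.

Convert to linear (a loss of L dB is a gain of −L dB): F_i = 10^(NF_i/10), G_i = 10^(G_i,dB/10)
  Stage 1: F_1 = 10^(1.70/10) = 1.479, G_1 = 10^(−1.70/10) = 0.6761
  Stage 2: F_2 = 10^(1.27/10) = 1.340, G_2 = 10^(12.4/10) = 17.38
  Stage 3: F_3 = 10^(8.77/10) = 7.534, G_3 = 10^(−7.46/10) = 0.1795
Friis cascade:
  F = 1.479 + (1.340 − 1)/0.6761 + (7.534 − 1)/11.75 = 2.538
NF = 10 log₁₀(2.538) = 4.04 dB

4.04 dB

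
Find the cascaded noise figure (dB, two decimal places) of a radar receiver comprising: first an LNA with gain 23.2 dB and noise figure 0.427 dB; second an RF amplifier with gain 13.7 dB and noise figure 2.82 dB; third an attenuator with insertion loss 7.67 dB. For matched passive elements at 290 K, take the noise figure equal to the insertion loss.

0.45 dB

Convert to linear (a loss of L dB is a gain of −L dB): F_i = 10^(NF_i/10), G_i = 10^(G_i,dB/10)
  Stage 1: F_1 = 10^(0.427/10) = 1.103, G_1 = 10^(23.2/10) = 208.9
  Stage 2: F_2 = 10^(2.82/10) = 1.914, G_2 = 10^(13.7/10) = 23.44
  Stage 3: F_3 = 10^(7.67/10) = 5.848, G_3 = 10^(−7.67/10) = 0.1710
Friis cascade:
  F = 1.103 + (1.914 − 1)/208.9 + (5.848 − 1)/4898 = 1.109
NF = 10 log₁₀(1.109) = 0.45 dB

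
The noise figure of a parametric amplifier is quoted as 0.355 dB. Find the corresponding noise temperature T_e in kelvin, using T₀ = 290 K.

24.7 K

F = 10^(0.355/10) = 1.08518
T_e = (F − 1)·T₀ = (1.08518 − 1) × 290 = 24.7 K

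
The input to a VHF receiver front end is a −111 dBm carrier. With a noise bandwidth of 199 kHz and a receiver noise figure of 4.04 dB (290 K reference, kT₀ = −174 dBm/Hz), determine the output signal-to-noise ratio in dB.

6.0 dB

Noise floor: N = −174 + 10 log₁₀(B) + NF
10 log₁₀(1.99×10⁵) = 52.99 dB
N = −174 + 52.99 + 4.04 = −116.97 dBm
SNR = P_sig − N = −111 − (−116.97) = 5.97 dB → 6.0 dB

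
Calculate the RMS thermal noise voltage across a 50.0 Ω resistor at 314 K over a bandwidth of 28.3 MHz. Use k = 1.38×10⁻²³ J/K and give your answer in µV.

4.95 µV

V_n = √(4kTRB)
4kTRB = 4 × 1.38×10⁻²³ × 314 × 5.00×10¹ × 2.83×10⁷ = 2.45×10⁻¹¹ V²
V_n = √(2.45×10⁻¹¹) = 4.95×10⁻⁶ V = 4.95 µV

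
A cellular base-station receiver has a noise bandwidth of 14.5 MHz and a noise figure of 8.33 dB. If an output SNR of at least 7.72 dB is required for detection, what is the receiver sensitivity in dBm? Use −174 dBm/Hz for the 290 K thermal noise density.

−86.3 dBm

Sensitivity = −174 + 10 log₁₀(B) + NF + SNR_min
= −174 + 71.61 + 8.33 + 7.72
= −86.34 dBm → −86.3 dBm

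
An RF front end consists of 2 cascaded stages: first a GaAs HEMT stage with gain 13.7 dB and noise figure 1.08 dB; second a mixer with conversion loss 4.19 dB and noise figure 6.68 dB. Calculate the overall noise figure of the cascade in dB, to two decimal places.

1.58 dB

Convert to linear (a loss of L dB is a gain of −L dB): F_i = 10^(NF_i/10), G_i = 10^(G_i,dB/10)
  Stage 1: F_1 = 10^(1.08/10) = 1.282, G_1 = 10^(13.7/10) = 23.44
  Stage 2: F_2 = 10^(6.68/10) = 4.656, G_2 = 10^(−4.19/10) = 0.3811
Friis cascade:
  F = 1.282 + (4.656 − 1)/23.44 = 1.438
NF = 10 log₁₀(1.438) = 1.58 dB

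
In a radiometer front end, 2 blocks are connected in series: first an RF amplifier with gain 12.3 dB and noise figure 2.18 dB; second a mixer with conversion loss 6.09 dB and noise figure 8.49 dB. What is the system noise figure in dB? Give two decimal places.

3.03 dB

Convert to linear (a loss of L dB is a gain of −L dB): F_i = 10^(NF_i/10), G_i = 10^(G_i,dB/10)
  Stage 1: F_1 = 10^(2.18/10) = 1.652, G_1 = 10^(12.3/10) = 16.98
  Stage 2: F_2 = 10^(8.49/10) = 7.063, G_2 = 10^(−6.09/10) = 0.2460
Friis cascade:
  F = 1.652 + (7.063 − 1)/16.98 = 2.009
NF = 10 log₁₀(2.009) = 3.03 dB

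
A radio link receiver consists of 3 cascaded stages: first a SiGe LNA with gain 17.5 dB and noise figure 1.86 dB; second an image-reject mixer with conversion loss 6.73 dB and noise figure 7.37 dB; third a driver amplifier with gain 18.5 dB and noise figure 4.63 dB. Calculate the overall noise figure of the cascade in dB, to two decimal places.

2.49 dB

Convert to linear (a loss of L dB is a gain of −L dB): F_i = 10^(NF_i/10), G_i = 10^(G_i,dB/10)
  Stage 1: F_1 = 10^(1.86/10) = 1.535, G_1 = 10^(17.5/10) = 56.23
  Stage 2: F_2 = 10^(7.37/10) = 5.458, G_2 = 10^(−6.73/10) = 0.2123
  Stage 3: F_3 = 10^(4.63/10) = 2.904, G_3 = 10^(18.5/10) = 70.79
Friis cascade:
  F = 1.535 + (5.458 − 1)/56.23 + (2.904 − 1)/11.94 = 1.773
NF = 10 log₁₀(1.773) = 2.49 dB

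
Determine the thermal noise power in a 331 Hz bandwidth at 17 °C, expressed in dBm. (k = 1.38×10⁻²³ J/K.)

−148.8 dBm

T = 17 °C + 273.15 = 290.15 K
P_n = kTB = 1.38×10⁻²³ × 290.15 × 3.31×10² = 1.33×10⁻¹⁸ W
In dBm: 10 log₁₀(1.33×10⁻¹⁸ / 10⁻³) = −148.8 dBm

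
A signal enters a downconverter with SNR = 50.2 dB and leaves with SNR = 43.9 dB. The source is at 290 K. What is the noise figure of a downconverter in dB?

NF (dB) = SNR_in(dB) − SNR_out(dB) when the source is at T₀
NF = 50.2 − 43.9 = 6.3 dB

6.3 dB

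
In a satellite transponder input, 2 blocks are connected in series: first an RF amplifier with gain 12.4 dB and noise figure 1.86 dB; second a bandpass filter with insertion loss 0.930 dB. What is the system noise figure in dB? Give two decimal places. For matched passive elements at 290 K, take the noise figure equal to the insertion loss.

1.90 dB

Convert to linear (a loss of L dB is a gain of −L dB): F_i = 10^(NF_i/10), G_i = 10^(G_i,dB/10)
  Stage 1: F_1 = 10^(1.86/10) = 1.535, G_1 = 10^(12.4/10) = 17.38
  Stage 2: F_2 = 10^(0.930/10) = 1.239, G_2 = 10^(−0.930/10) = 0.8072
Friis cascade:
  F = 1.535 + (1.239 − 1)/17.38 = 1.548
NF = 10 log₁₀(1.548) = 1.90 dB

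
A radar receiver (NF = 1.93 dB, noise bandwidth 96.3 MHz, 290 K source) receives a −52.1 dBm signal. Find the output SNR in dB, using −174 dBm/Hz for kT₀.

40.1 dB

Noise floor: N = −174 + 10 log₁₀(B) + NF
10 log₁₀(9.63×10⁷) = 79.84 dB
N = −174 + 79.84 + 1.93 = −92.23 dBm
SNR = P_sig − N = −52.1 − (−92.23) = 40.13 dB → 40.1 dB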